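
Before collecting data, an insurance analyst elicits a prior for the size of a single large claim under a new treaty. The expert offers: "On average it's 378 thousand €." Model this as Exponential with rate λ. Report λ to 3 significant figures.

Exponential mean = 1/λ, so λ = 1/378.0 = 0.00265.

λ ≈ 0.00265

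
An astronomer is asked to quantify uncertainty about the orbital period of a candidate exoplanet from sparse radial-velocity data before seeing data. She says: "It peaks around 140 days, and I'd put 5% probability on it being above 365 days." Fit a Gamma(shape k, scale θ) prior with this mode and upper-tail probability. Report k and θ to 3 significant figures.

Gamma(k,θ) with k>1 has mode (k−1)θ, so θ = 140/(k−1).
Need P(X < 365) = 0.95 with θ tied to k this way. Start at k = 2, θ = 140: P(X<365) ≈ 0.734.
Too low — raise k to concentrate. Iterating converges to k ≈ 3.94.
Then θ = 140/(3.94−1) ≈ 47.6.

k ≈ 3.94, θ ≈ 47.6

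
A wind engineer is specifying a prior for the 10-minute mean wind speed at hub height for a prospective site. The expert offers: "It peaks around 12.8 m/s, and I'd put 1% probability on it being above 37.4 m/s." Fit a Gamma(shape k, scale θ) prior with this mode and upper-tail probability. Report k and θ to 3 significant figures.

Gamma(k,θ) with k>1 has mode (k−1)θ, so θ = 12.8/(k−1).
Need P(X < 37.4) = 0.99 with θ tied to k this way. Start at k = 2, θ = 12.8: P(X<37.4) ≈ 0.789.
Too low — raise k to concentrate. Iterating converges to k ≈ 4.94.
Then θ = 12.8/(4.94−1) ≈ 3.25.

k ≈ 4.94, θ ≈ 3.25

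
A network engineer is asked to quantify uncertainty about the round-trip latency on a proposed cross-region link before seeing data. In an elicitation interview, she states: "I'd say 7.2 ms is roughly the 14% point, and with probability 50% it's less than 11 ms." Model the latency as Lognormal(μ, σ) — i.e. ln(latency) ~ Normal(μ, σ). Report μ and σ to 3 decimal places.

μ ≈ 2.398, σ ≈ 0.392

If T ~ Lognormal(μ,σ) then ln T ~ Normal(μ,σ), so the p-quantile of ln T is μ + z_p·σ.
ln(7.2) = 1.974 and ln(11) = 2.398; z_{0.14} = -1.08, z_{0.5} = 0.
σ = (2.398 − 1.974)/(0 − (-1.08)) = 0.392.
μ = 1.974 − (-1.08)·0.392 = 2.398.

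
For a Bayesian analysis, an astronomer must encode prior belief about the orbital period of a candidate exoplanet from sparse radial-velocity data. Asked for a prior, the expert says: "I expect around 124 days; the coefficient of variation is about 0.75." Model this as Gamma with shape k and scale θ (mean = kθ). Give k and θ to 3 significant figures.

k ≈ 1.78, θ ≈ 69.8

For Gamma(k, scale θ): mean = kθ, variance = kθ², so CV = 1/√k.
CV = 0.75, hence k = 1/CV² = 1.78.
Then θ = mean/k = 124/1.78 = 69.8.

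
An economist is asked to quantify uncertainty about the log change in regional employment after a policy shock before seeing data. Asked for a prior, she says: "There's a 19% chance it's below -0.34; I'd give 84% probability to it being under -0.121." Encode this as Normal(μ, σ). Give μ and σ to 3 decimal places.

μ = -0.237, σ = 0.117

The p-quantile of Normal(μ,σ) is μ + z_p·σ, with z_{0.19} = -0.8779 and z_{0.84} = 0.9945.
Eliminate σ: μ = (z₂·x₁ − z₁·x₂)/(z₂ − z₁) = (0.9945·-0.34 − (-0.8779)·-0.121)/1.872 = -0.237.
Then σ = (x₂ − x₁)/(z₂ − z₁) = (-0.121 − -0.34)/1.872 = 0.117.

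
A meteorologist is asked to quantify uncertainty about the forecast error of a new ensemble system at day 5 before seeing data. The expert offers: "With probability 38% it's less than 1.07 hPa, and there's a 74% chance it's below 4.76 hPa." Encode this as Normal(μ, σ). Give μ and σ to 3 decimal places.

μ = 2.258, σ = 3.889

For Normal(μ,σ), the p-quantile is μ + z_p·σ. Here z_{0.38} = -0.3055, z_{0.74} = 0.6433.
So 1.07 = μ − 0.3055σ and 4.76 = μ + 0.6433σ.
Subtracting: σ = (4.76 − 1.07)/(0.6433 − (-0.3055)) = 3.889.
Then μ = 1.07 − (-0.3055)·3.889 = 2.258.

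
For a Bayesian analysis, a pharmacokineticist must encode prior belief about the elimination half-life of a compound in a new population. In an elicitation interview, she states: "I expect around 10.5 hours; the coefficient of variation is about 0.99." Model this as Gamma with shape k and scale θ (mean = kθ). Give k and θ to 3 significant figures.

k ≈ 1.02, θ ≈ 10.3

For Gamma(k, scale θ): mean = kθ, variance = kθ², so CV = 1/√k.
CV = 0.99, hence k = 1/CV² = 1.02.
Then θ = mean/k = 10.5/1.02 = 10.3.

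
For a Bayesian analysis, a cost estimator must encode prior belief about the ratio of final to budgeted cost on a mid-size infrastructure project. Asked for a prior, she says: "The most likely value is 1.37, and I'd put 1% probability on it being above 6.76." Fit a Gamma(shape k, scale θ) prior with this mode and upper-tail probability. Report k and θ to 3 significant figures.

Gamma(k,θ) with k>1 has mode (k−1)θ, so θ = 1.37/(k−1).
Need P(X < 6.76) = 0.99 with θ tied to k this way. Start at k = 2, θ = 1.37: P(X<6.76) ≈ 0.957.
Too low — raise k to concentrate. Iterating converges to k ≈ 2.54.
Then θ = 1.37/(2.54−1) ≈ 0.887.

k ≈ 2.54, θ ≈ 0.887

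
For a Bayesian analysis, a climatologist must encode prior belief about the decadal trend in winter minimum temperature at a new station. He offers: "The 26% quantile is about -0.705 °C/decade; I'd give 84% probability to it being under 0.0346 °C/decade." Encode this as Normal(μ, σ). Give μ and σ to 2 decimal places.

The p-quantile of Normal(μ,σ) is μ + z_p·σ, with z_{0.26} = -0.6433 and z_{0.84} = 0.9945.
Eliminate σ: μ = (z₂·x₁ − z₁·x₂)/(z₂ − z₁) = (0.9945·-0.705 − (-0.6433)·0.0346)/1.638 = -0.41.
Then σ = (x₂ − x₁)/(z₂ − z₁) = (0.0346 − -0.705)/1.638 = 0.45.

μ = -0.41, σ = 0.45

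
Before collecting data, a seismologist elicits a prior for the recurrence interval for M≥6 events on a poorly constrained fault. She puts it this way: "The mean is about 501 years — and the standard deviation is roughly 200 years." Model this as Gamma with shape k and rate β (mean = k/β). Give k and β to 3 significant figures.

For Gamma(k, rate β): mean = k/β, variance = k/β², so CV = 1/√k.
CV = SD/mean = 200/501 = 0.3992, hence k = 1/CV² = 6.28.
Then β = k/mean = 6.28/501 = 0.0125.

k ≈ 6.28, β ≈ 0.0125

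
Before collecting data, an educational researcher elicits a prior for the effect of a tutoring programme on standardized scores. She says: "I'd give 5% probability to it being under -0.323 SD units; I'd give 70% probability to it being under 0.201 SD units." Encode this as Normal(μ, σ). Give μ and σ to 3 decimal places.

The p-quantile of Normal(μ,σ) is μ + z_p·σ, with z_{0.05} = -1.645 and z_{0.7} = 0.5244.
Eliminate σ: μ = (z₂·x₁ − z₁·x₂)/(z₂ − z₁) = (0.5244·-0.323 − (-1.645)·0.201)/2.169 = 0.074.
Then σ = (x₂ − x₁)/(z₂ − z₁) = (0.201 − -0.323)/2.169 = 0.242.

μ = 0.074, σ = 0.242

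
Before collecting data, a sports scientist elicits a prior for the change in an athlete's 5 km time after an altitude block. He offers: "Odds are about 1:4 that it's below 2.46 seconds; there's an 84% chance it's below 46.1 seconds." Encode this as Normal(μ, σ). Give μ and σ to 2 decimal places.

The p-quantile of Normal(μ,σ) is μ + z_p·σ, with z_{0.2} = -0.8416 and z_{0.84} = 0.9945.
Eliminate σ: μ = (z₂·x₁ − z₁·x₂)/(z₂ − z₁) = (0.9945·2.46 − (-0.8416)·46.1)/1.836 = 22.46.
Then σ = (x₂ − x₁)/(z₂ − z₁) = (46.1 − 2.46)/1.836 = 23.77.

μ = 22.46, σ = 23.77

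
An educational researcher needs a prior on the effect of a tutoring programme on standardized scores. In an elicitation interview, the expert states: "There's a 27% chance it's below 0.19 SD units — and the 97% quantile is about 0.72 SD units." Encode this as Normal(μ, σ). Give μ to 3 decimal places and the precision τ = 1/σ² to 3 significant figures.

μ = 0.320, τ = 22.1

The p-quantile of Normal(μ,σ) is μ + z_p·σ, with z_{0.27} = -0.6128 and z_{0.97} = 1.881.
Eliminate σ: μ = (z₂·x₁ − z₁·x₂)/(z₂ − z₁) = (1.881·0.19 − (-0.6128)·0.72)/2.494 = 0.320.
Then σ = (x₂ − x₁)/(z₂ − z₁) = (0.72 − 0.19)/2.494 = 0.213.
Precision τ = 1/σ² = 1/0.2125² = 22.1.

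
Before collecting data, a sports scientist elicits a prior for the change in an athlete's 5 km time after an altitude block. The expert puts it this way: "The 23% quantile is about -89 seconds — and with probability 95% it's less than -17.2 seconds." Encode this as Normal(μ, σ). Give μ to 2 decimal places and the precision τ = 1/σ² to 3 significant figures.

For Normal(μ,σ), the p-quantile is μ + z_p·σ. Here z_{0.23} = -0.7388, z_{0.95} = 1.645.
So -89 = μ − 0.7388σ and -17.2 = μ + 1.645σ.
Subtracting: σ = (-17.2 − -89)/(1.645 − (-0.7388)) = 30.12.
Then μ = -89 − (-0.7388)·30.12 = -66.75.
Precision τ = 1/σ² = 1/30.12² = 0.0011.

μ = -66.75, τ = 0.0011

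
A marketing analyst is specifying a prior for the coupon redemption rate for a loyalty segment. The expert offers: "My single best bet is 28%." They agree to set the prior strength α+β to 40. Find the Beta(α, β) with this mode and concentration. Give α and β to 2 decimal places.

α = 11.64, β = 28.36

For α,β > 1 the Beta mode is (α−1)/(α+β−2). With α+β = 40, the mode is (α−1)/38.
Set (α−1)/38 = 0.28 → α = 1 + 0.28·38 = 11.64.
β = 40 − α = 28.36.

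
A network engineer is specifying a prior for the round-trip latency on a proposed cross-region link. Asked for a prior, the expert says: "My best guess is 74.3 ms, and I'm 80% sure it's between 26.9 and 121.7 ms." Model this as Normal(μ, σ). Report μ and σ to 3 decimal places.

μ = 74.300, σ = 36.986

A symmetric 80% interval runs μ ± z·σ with z = 1.282.
Half-width = 47.4, so σ = 47.4/1.282 = 36.986.
μ is the stated best guess, 74.300.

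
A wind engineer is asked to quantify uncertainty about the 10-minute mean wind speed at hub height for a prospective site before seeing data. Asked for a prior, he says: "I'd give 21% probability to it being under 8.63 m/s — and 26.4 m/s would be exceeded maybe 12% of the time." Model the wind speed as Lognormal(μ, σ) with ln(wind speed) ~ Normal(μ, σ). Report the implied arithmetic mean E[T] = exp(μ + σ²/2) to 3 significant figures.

E[T] ≈ 16 m/s

If T ~ Lognormal(μ,σ) then ln T ~ Normal(μ,σ), so the p-quantile of ln T is μ + z_p·σ.
ln(8.63) = 2.155 and ln(26.4) = 3.273; z_{0.21} = -0.8064, z_{0.88} = 1.175.
σ = (3.273 − 2.155)/(1.175 − (-0.8064)) = 0.564.
μ = 2.155 − (-0.8064)·0.564 = 2.610.
E[T] = exp(μ + σ²/2) = exp(2.610 + 0.1592) = 16 m/s.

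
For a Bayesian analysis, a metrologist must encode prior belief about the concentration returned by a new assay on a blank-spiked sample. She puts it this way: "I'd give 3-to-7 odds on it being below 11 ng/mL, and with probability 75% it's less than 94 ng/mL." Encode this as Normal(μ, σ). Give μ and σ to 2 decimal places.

μ = 47.30, σ = 69.23

For Normal(μ,σ), the p-quantile is μ + z_p·σ. Here z_{0.3} = -0.5244, z_{0.75} = 0.6745.
So 11 = μ − 0.5244σ and 94 = μ + 0.6745σ.
Subtracting: σ = (94 − 11)/(0.6745 − (-0.5244)) = 69.23.
Then μ = 11 − (-0.5244)·69.23 = 47.30.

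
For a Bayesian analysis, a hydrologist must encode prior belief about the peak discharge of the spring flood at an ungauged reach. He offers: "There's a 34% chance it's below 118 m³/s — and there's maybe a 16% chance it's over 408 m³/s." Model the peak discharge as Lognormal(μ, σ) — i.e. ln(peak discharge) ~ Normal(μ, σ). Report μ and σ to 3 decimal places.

μ ≈ 5.134, σ ≈ 0.882

If T ~ Lognormal(μ,σ) then ln T ~ Normal(μ,σ), so the p-quantile of ln T is μ + z_p·σ.
ln(118) = 4.771 and ln(408) = 6.011; z_{0.34} = -0.4125, z_{0.84} = 0.9945.
σ = (6.011 − 4.771)/(0.9945 − (-0.4125)) = 0.882.
μ = 4.771 − (-0.4125)·0.882 = 5.134.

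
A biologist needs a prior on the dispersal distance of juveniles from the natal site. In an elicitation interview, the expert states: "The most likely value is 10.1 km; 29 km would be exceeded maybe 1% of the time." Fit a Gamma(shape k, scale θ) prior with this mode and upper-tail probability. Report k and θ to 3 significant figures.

Gamma(k,θ) with k>1 has mode (k−1)θ, so θ = 10.1/(k−1).
Need P(X < 29) = 0.99 with θ tied to k this way. Start at k = 2, θ = 10.1: P(X<29) ≈ 0.781.
Too low — raise k to concentrate. Iterating converges to k ≈ 5.09.
Then θ = 10.1/(5.09−1) ≈ 2.47.

k ≈ 5.09, θ ≈ 2.47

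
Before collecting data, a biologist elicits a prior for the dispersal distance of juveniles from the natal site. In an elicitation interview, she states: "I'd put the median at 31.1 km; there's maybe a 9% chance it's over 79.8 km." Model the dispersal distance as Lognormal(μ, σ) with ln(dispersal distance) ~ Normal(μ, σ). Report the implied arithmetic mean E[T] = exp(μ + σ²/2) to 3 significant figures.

If T ~ Lognormal(μ,σ) then ln T ~ Normal(μ,σ), so the p-quantile of ln T is μ + z_p·σ.
ln(31.1) = 3.437 and ln(79.8) = 4.38; z_{0.5} = 0, z_{0.91} = 1.341.
σ = (4.38 − 3.437)/(1.341 − (0)) = 0.703.
μ = 3.437 − (0)·0.703 = 3.437.
E[T] = exp(μ + σ²/2) = exp(3.437 + 0.2470) = 39.8 km.

E[T] ≈ 39.8 km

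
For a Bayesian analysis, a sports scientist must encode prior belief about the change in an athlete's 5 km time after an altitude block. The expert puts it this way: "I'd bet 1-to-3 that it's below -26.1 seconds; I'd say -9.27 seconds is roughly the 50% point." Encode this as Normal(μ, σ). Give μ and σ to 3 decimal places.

The p-quantile of Normal(μ,σ) is μ + z_p·σ, with z_{0.25} = -0.6745 and z_{0.5} = 0.
Eliminate σ: μ = (z₂·x₁ − z₁·x₂)/(z₂ − z₁) = (0·-26.1 − (-0.6745)·-9.27)/0.6745 = -9.270.
Then σ = (x₂ − x₁)/(z₂ − z₁) = (-9.27 − -26.1)/0.6745 = 24.952.

μ = -9.270, σ = 24.952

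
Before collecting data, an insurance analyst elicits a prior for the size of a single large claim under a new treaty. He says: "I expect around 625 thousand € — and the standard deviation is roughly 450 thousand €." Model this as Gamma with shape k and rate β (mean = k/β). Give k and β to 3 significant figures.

k ≈ 1.93, β ≈ 0.00309

For Gamma(k, rate β): mean = k/β, variance = k/β², so CV = 1/√k.
CV = SD/mean = 450/625 = 0.72, hence k = 1/CV² = 1.93.
Then β = k/mean = 1.93/625 = 0.00309.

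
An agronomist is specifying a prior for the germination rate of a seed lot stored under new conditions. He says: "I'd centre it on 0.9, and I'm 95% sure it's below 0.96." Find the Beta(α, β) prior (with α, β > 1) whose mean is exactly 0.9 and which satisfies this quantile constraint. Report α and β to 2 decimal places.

α ≈ 42.97, β ≈ 4.77

With mean 0.9 fixed, write α = 0.9s, β = 0.1s where s = α+β.
Need P(θ < 0.96) = 0.95 under Beta(0.9s, 0.1s). Normal approximation: (q−m)/√(m(1−m)/s) ≈ z_{0.95} = 1.64, so s ≈ 0.9·0.1·(1.64)²/(0.96−0.9)² = 67.6.
At s = 67.6: P(θ<0.96) ≈ 0.978. Adjusting to match 0.95 gives s ≈ 47.74.
So α = 0.9·47.74 ≈ 42.97, β = 0.1·47.74 ≈ 4.77.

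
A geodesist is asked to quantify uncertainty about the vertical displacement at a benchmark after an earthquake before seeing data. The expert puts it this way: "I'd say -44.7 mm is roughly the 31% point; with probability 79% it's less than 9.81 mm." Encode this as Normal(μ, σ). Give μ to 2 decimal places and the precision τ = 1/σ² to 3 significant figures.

For Normal(μ,σ), the p-quantile is μ + z_p·σ. Here z_{0.31} = -0.4959, z_{0.79} = 0.8064.
So -44.7 = μ − 0.4959σ and 9.81 = μ + 0.8064σ.
Subtracting: σ = (9.81 − -44.7)/(0.8064 − (-0.4959)) = 41.86.
Then μ = -44.7 − (-0.4959)·41.86 = -23.94.
Precision τ = 1/σ² = 1/41.86² = 0.000571.

μ = -23.94, τ = 0.000571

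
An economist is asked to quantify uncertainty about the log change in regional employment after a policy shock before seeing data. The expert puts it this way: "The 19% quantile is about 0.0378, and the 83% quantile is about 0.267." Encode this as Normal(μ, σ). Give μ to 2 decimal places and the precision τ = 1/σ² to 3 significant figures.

μ = 0.15, τ = 63.9

The p-quantile of Normal(μ,σ) is μ + z_p·σ, with z_{0.19} = -0.8779 and z_{0.83} = 0.9542.
Eliminate σ: μ = (z₂·x₁ − z₁·x₂)/(z₂ − z₁) = (0.9542·0.0378 − (-0.8779)·0.267)/1.832 = 0.15.
Then σ = (x₂ − x₁)/(z₂ − z₁) = (0.267 − 0.0378)/1.832 = 0.13.
Precision τ = 1/σ² = 1/0.1251² = 63.9.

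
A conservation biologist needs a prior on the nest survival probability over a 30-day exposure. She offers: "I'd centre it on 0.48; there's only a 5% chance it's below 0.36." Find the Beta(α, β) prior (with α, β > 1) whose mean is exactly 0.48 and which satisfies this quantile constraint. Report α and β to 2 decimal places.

With mean 0.48 fixed, write α = 0.48s, β = 0.52s where s = α+β.
Need P(θ < 0.36) = 0.05 under Beta(0.48s, 0.52s). Normal approximation: (q−m)/√(m(1−m)/s) ≈ z_{0.05} = -1.64, so s ≈ 0.48·0.52·(-1.64)²/(0.36−0.48)² = 46.9.
At s = 46.9: P(θ<0.36) ≈ 0.048. Adjusting to match 0.05 gives s ≈ 45.63.
So α = 0.48·45.63 ≈ 21.90, β = 0.52·45.63 ≈ 23.73.

α ≈ 21.90, β ≈ 23.73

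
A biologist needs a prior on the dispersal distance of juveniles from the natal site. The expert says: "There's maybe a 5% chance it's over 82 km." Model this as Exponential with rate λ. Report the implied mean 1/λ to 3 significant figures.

P(T > 82.0) = e^(−λ·82.0) = 0.05, so λ = −ln(0.05)/82.0 = 0.0365.
Mean = 1/λ = 27.4 km.

mean ≈ 27.4 km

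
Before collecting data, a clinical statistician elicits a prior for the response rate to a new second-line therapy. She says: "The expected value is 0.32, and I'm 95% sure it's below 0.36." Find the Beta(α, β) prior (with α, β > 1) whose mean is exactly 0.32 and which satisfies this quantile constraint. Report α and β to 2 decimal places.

α ≈ 120.69, β ≈ 256.47

With mean 0.32 fixed, write α = 0.32s, β = 0.68s where s = α+β.
Need P(θ < 0.36) = 0.95 under Beta(0.32s, 0.68s). Normal approximation: (q−m)/√(m(1−m)/s) ≈ z_{0.95} = 1.64, so s ≈ 0.32·0.68·(1.64)²/(0.36−0.32)² = 368.0.
At s = 368.0: P(θ<0.36) ≈ 0.948. Adjusting to match 0.95 gives s ≈ 377.16.
So α = 0.32·377.16 ≈ 120.69, β = 0.68·377.16 ≈ 256.47.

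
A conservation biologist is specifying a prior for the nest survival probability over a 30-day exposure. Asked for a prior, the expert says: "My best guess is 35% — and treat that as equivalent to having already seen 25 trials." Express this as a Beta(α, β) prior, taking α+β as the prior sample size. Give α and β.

α = 8.75, β = 16.25

Under the effective-sample-size interpretation, Beta(α, β) has prior mean α/(α+β) and prior sample size α+β.
So α+β = 25 and α/(α+β) = 0.35, giving α = 0.35·25 = 8.75 and β = 25 − 8.75 = 16.25.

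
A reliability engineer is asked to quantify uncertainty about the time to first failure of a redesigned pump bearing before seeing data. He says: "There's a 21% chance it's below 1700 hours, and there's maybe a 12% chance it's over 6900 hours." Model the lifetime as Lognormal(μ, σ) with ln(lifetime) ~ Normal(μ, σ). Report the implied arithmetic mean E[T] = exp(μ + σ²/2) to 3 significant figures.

E[T] ≈ 3860 hours

If T ~ Lognormal(μ,σ) then ln T ~ Normal(μ,σ), so the p-quantile of ln T is μ + z_p·σ.
ln(1700) = 7.438 and ln(6900) = 8.839; z_{0.21} = -0.8064, z_{0.88} = 1.175.
σ = (8.839 − 7.438)/(1.175 − (-0.8064)) = 0.707.
μ = 7.438 − (-0.8064)·0.707 = 8.009.
E[T] = exp(μ + σ²/2) = exp(8.009 + 0.2499) = 3860 hours.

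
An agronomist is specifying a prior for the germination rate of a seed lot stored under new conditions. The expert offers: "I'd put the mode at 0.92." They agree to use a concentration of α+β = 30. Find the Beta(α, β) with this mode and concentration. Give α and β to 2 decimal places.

For α,β > 1 the Beta mode is (α−1)/(α+β−2). With α+β = 30, the mode is (α−1)/28.
Set (α−1)/28 = 0.92 → α = 1 + 0.92·28 = 26.76.
β = 30 − α = 3.24.

α = 26.76, β = 3.24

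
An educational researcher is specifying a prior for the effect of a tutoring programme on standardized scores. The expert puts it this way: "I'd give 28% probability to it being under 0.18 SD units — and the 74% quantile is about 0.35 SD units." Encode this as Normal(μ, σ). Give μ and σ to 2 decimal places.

μ = 0.26, σ = 0.14

For Normal(μ,σ), the p-quantile is μ + z_p·σ. Here z_{0.28} = -0.5828, z_{0.74} = 0.6433.
So 0.18 = μ − 0.5828σ and 0.35 = μ + 0.6433σ.
Subtracting: σ = (0.35 − 0.18)/(0.6433 − (-0.5828)) = 0.14.
Then μ = 0.18 − (-0.5828)·0.14 = 0.26.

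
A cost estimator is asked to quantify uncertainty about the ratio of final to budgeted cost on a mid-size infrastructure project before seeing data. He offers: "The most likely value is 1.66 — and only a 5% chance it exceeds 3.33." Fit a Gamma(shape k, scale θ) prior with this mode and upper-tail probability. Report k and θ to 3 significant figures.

k ≈ 6.72, θ ≈ 0.29

Gamma(k,θ) with k>1 has mode (k−1)θ, so θ = 1.66/(k−1).
Need P(X < 3.33) = 0.95 with θ tied to k this way. Start at k = 2, θ = 1.66: P(X<3.33) ≈ 0.596.
Too low — raise k to concentrate. Iterating converges to k ≈ 6.72.
Then θ = 1.66/(6.72−1) ≈ 0.29.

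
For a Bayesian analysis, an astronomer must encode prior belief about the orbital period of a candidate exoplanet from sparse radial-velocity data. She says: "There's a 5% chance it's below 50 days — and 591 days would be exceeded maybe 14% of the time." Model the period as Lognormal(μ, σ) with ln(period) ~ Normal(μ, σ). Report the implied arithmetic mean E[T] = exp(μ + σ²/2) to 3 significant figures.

E[T] ≈ 335 days

If T ~ Lognormal(μ,σ) then ln T ~ Normal(μ,σ), so the p-quantile of ln T is μ + z_p·σ.
ln(50) = 3.912 and ln(591) = 6.382; z_{0.05} = -1.645, z_{0.86} = 1.08.
σ = (6.382 − 3.912)/(1.08 − (-1.645)) = 0.906.
μ = 3.912 − (-1.645)·0.906 = 5.403.
E[T] = exp(μ + σ²/2) = exp(5.403 + 0.4107) = 335 days.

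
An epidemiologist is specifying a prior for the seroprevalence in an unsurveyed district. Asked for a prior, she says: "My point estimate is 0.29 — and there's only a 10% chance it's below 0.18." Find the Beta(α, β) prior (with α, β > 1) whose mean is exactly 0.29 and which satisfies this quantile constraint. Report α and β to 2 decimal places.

With mean 0.29 fixed, write α = 0.29s, β = 0.71s where s = α+β.
Need P(θ < 0.18) = 0.1 under Beta(0.29s, 0.71s). Normal approximation: (q−m)/√(m(1−m)/s) ≈ z_{0.1} = -1.28, so s ≈ 0.29·0.71·(-1.28)²/(0.18−0.29)² = 27.9.
At s = 27.9: P(θ<0.18) ≈ 0.089. Adjusting to match 0.1 gives s ≈ 25.55.
So α = 0.29·25.55 ≈ 7.41, β = 0.71·25.55 ≈ 18.14.

α ≈ 7.41, β ≈ 18.14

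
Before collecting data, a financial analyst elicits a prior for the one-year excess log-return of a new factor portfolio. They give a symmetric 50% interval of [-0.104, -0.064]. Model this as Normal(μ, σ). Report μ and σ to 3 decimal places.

A symmetric 50% interval runs μ ± z·σ with z = 0.6745.
Half-width = 0.02, so σ = 0.02/0.6745 = 0.030.
μ is the interval midpoint, -0.084.

μ = -0.084, σ = 0.030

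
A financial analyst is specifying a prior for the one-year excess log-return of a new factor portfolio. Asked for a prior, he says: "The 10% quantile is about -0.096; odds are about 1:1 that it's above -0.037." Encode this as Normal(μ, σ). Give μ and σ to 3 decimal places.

For Normal(μ,σ), the p-quantile is μ + z_p·σ. Here z_{0.1} = -1.282, z_{0.5} = 0.
So -0.096 = μ − 1.282σ and -0.037 = μ + 0σ.
Subtracting: σ = (-0.037 − -0.096)/(0 − (-1.282)) = 0.046.
Then μ = -0.096 − (-1.282)·0.046 = -0.037.

μ = -0.037, σ = 0.046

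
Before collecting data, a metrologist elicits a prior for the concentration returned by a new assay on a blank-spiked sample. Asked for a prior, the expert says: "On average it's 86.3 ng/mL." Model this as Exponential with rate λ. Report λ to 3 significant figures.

λ ≈ 0.0116

Exponential mean = 1/λ, so λ = 1/86.3 = 0.0116.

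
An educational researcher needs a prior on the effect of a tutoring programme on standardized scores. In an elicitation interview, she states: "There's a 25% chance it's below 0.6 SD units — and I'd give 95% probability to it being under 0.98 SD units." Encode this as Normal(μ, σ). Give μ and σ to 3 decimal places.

For Normal(μ,σ), the p-quantile is μ + z_p·σ. Here z_{0.25} = -0.6745, z_{0.95} = 1.645.
So 0.6 = μ − 0.6745σ and 0.98 = μ + 1.645σ.
Subtracting: σ = (0.98 − 0.6)/(1.645 − (-0.6745)) = 0.164.
Then μ = 0.6 − (-0.6745)·0.164 = 0.711.

μ = 0.711, σ = 0.164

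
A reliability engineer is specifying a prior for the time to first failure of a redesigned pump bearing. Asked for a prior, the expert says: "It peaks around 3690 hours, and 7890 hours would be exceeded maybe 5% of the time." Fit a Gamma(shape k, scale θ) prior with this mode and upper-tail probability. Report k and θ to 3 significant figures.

Gamma(k,θ) with k>1 has mode (k−1)θ, so θ = 3690/(k−1).
Need P(X < 7890) = 0.95 with θ tied to k this way. Start at k = 2, θ = 3690: P(X<7890) ≈ 0.630.
Too low — raise k to concentrate. Iterating converges to k ≈ 5.78.
Then θ = 3690/(5.78−1) ≈ 773.

k ≈ 5.78, θ ≈ 773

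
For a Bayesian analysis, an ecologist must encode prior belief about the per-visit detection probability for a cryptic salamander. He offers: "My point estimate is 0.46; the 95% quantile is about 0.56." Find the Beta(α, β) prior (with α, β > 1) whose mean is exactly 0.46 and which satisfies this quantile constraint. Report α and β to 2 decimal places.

α ≈ 30.94, β ≈ 36.32

With mean 0.46 fixed, write α = 0.46s, β = 0.54s where s = α+β.
Need P(θ < 0.56) = 0.95 under Beta(0.46s, 0.54s). Normal approximation: (q−m)/√(m(1−m)/s) ≈ z_{0.95} = 1.64, so s ≈ 0.46·0.54·(1.64)²/(0.56−0.46)² = 67.2.
At s = 67.2: P(θ<0.56) ≈ 0.950. Adjusting to match 0.95 gives s ≈ 67.26.
So α = 0.46·67.26 ≈ 30.94, β = 0.54·67.26 ≈ 36.32.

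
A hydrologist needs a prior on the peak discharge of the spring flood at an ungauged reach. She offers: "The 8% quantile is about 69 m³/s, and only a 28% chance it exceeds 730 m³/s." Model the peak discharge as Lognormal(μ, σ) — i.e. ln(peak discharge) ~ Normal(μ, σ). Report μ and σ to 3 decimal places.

If T ~ Lognormal(μ,σ) then ln T ~ Normal(μ,σ), so the p-quantile of ln T is μ + z_p·σ.
ln(69) = 4.234 and ln(730) = 6.593; z_{0.08} = -1.405, z_{0.72} = 0.5828.
σ = (6.593 − 4.234)/(0.5828 − (-1.405)) = 1.187.
μ = 4.234 − (-1.405)·1.187 = 5.901.

μ ≈ 5.901, σ ≈ 1.187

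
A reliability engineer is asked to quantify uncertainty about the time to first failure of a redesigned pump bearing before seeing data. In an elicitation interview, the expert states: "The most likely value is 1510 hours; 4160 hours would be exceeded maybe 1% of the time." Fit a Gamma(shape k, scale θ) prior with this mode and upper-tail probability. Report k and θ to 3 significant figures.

Gamma(k,θ) with k>1 has mode (k−1)θ, so θ = 1510/(k−1).
Need P(X < 4160) = 0.99 with θ tied to k this way. Start at k = 2, θ = 1510: P(X<4160) ≈ 0.761.
Too low — raise k to concentrate. Iterating converges to k ≈ 5.47.
Then θ = 1510/(5.47−1) ≈ 338.

k ≈ 5.47, θ ≈ 338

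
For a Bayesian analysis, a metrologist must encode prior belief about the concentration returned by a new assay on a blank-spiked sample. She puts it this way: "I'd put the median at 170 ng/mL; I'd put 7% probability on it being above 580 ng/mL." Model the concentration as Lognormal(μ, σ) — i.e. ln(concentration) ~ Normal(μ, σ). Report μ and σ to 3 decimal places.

μ ≈ 5.136, σ ≈ 0.832

If T ~ Lognormal(μ,σ) then ln T ~ Normal(μ,σ), so the p-quantile of ln T is μ + z_p·σ.
ln(170) = 5.136 and ln(580) = 6.363; z_{0.5} = 0, z_{0.93} = 1.476.
σ = (6.363 − 5.136)/(1.476 − (0)) = 0.832.
μ = 5.136 − (0)·0.832 = 5.136.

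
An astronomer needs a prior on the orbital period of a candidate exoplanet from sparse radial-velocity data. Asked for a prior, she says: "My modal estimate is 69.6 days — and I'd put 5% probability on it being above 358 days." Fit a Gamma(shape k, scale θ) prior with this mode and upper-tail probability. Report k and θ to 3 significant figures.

k ≈ 1.89, θ ≈ 78.5

Gamma(k,θ) with k>1 has mode (k−1)θ, so θ = 69.6/(k−1).
Need P(X < 358) = 0.95 with θ tied to k this way. Start at k = 2, θ = 69.6: P(X<358) ≈ 0.964.
Too high — lower k to spread out. Iterating converges to k ≈ 1.89.
Then θ = 69.6/(1.89−1) ≈ 78.5.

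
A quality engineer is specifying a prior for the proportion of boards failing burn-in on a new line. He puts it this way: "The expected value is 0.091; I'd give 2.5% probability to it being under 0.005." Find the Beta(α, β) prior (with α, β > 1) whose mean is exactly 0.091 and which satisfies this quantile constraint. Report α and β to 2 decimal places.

With mean 0.091 fixed, write α = 0.091s, β = 0.909s where s = α+β.
Need P(θ < 0.005) = 0.025 under Beta(0.091s, 0.909s). Normal approximation: (q−m)/√(m(1−m)/s) ≈ z_{0.025} = -1.96, so s ≈ 0.091·0.909·(-1.96)²/(0.005−0.091)² = 43.0.
At s = 43.0: P(θ<0.005) ≈ 0.000. Adjusting to match 0.025 gives s ≈ 14.10.
So α = 0.091·14.10 ≈ 1.28, β = 0.909·14.10 ≈ 12.82.

α ≈ 1.28, β ≈ 12.82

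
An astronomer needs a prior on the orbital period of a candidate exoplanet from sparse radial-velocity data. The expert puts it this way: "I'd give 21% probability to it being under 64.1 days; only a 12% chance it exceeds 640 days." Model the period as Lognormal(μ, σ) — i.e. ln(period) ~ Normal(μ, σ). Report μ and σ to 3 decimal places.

μ ≈ 5.097, σ ≈ 1.161

If T ~ Lognormal(μ,σ) then ln T ~ Normal(μ,σ), so the p-quantile of ln T is μ + z_p·σ.
ln(64.1) = 4.16 and ln(640) = 6.461; z_{0.21} = -0.8064, z_{0.88} = 1.175.
σ = (6.461 − 4.16)/(1.175 − (-0.8064)) = 1.161.
μ = 4.16 − (-0.8064)·1.161 = 5.097.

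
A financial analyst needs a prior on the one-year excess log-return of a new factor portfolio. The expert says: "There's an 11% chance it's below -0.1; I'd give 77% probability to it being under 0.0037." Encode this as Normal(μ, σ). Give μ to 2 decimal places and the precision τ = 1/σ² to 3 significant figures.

For Normal(μ,σ), the p-quantile is μ + z_p·σ. Here z_{0.11} = -1.227, z_{0.77} = 0.7388.
So -0.1 = μ − 1.227σ and 0.0037 = μ + 0.7388σ.
Subtracting: σ = (0.0037 − -0.1)/(0.7388 − (-1.227)) = 0.05.
Then μ = -0.1 − (-1.227)·0.05 = -0.04.
Precision τ = 1/σ² = 1/0.05276² = 359.

μ = -0.04, τ = 359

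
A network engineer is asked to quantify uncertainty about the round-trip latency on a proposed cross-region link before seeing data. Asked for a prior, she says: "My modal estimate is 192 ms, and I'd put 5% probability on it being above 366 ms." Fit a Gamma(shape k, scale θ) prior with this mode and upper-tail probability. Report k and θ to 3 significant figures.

k ≈ 7.68, θ ≈ 28.8

Gamma(k,θ) with k>1 has mode (k−1)θ, so θ = 192/(k−1).
Need P(X < 366) = 0.95 with θ tied to k this way. Start at k = 2, θ = 192: P(X<366) ≈ 0.568.
Too low — raise k to concentrate. Iterating converges to k ≈ 7.68.
Then θ = 192/(7.68−1) ≈ 28.8.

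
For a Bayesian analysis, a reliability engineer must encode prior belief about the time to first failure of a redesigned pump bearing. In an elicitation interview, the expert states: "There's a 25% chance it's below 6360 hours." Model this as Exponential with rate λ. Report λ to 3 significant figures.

λ ≈ 4.52e-05

P(T < 6360.0) = 1 − e^(−λ·6360.0) = 0.25, so λ = −ln(1−0.25)/6360.0 = −ln(0.75)/6360.0 = 4.52e-05.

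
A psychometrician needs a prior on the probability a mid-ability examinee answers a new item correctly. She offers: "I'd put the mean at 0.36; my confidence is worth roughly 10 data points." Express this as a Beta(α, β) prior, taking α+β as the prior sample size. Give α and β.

α = 3.6, β = 6.4

Under the effective-sample-size interpretation, Beta(α, β) has prior mean α/(α+β) and prior sample size α+β.
So α+β = 10 and α/(α+β) = 0.36, giving α = 0.36·10 = 3.6 and β = 10 − 3.6 = 6.4.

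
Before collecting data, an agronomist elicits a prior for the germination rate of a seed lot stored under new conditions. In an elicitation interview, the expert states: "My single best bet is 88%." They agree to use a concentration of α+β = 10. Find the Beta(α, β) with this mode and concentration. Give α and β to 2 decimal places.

For α,β > 1 the Beta mode is (α−1)/(α+β−2). With α+β = 10, the mode is (α−1)/8.
Set (α−1)/8 = 0.88 → α = 1 + 0.88·8 = 8.04.
β = 10 − α = 1.96.

α = 8.04, β = 1.96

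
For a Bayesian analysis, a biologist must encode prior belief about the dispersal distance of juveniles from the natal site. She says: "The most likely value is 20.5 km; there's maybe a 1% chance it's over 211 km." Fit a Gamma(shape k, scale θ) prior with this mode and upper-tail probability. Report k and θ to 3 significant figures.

Gamma(k,θ) with k>1 has mode (k−1)θ, so θ = 20.5/(k−1).
Need P(X < 211) = 0.99 with θ tied to k this way. Start at k = 2, θ = 20.5: P(X<211) ≈ 1.000.
Too high — lower k to spread out. Iterating converges to k ≈ 1.56.
Then θ = 20.5/(1.56−1) ≈ 36.4.

k ≈ 1.56, θ ≈ 36.4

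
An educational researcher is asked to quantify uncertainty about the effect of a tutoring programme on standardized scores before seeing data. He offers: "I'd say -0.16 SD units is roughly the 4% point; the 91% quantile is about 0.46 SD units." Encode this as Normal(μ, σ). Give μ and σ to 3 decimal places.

μ = 0.191, σ = 0.201

For Normal(μ,σ), the p-quantile is μ + z_p·σ. Here z_{0.04} = -1.751, z_{0.91} = 1.341.
So -0.16 = μ − 1.751σ and 0.46 = μ + 1.341σ.
Subtracting: σ = (0.46 − -0.16)/(1.341 − (-1.751)) = 0.201.
Then μ = -0.16 − (-1.751)·0.201 = 0.191.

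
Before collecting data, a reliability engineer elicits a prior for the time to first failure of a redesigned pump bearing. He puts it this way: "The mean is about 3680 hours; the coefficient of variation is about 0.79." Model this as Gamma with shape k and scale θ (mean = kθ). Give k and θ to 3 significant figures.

k ≈ 1.6, θ ≈ 2300

For Gamma(k, scale θ): mean = kθ, variance = kθ², so CV = 1/√k.
CV = 0.79, hence k = 1/CV² = 1.6.
Then θ = mean/k = 3680/1.6 = 2300.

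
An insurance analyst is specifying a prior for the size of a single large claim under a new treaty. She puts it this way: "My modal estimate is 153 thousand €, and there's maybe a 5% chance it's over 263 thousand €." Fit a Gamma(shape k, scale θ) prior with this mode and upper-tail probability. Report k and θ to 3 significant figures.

Gamma(k,θ) with k>1 has mode (k−1)θ, so θ = 153/(k−1).
Need P(X < 263) = 0.95 with θ tied to k this way. Start at k = 2, θ = 153: P(X<263) ≈ 0.513.
Too low — raise k to concentrate. Iterating converges to k ≈ 10.5.
Then θ = 153/(10.5−1) ≈ 16.1.

k ≈ 10.5, θ ≈ 16.1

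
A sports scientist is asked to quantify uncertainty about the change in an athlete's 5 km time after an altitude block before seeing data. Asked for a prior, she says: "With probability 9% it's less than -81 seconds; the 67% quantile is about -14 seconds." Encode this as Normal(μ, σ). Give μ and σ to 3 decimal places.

For Normal(μ,σ), the p-quantile is μ + z_p·σ. Here z_{0.09} = -1.341, z_{0.67} = 0.4399.
So -81 = μ − 1.341σ and -14 = μ + 0.4399σ.
Subtracting: σ = (-14 − -81)/(0.4399 − (-1.341)) = 37.626.
Then μ = -81 − (-1.341)·37.626 = -30.552.

μ = -30.552, σ = 37.626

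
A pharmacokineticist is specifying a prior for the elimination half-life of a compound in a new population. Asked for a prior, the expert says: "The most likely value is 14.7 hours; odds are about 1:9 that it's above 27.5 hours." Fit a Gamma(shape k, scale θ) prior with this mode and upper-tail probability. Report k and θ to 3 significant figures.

Gamma(k,θ) with k>1 has mode (k−1)θ, so θ = 14.7/(k−1).
Need P(X < 27.5) = 0.9 with θ tied to k this way. Start at k = 2, θ = 14.7: P(X<27.5) ≈ 0.558.
Too low — raise k to concentrate. Iterating converges to k ≈ 5.87.
Then θ = 14.7/(5.87−1) ≈ 3.02.

k ≈ 5.87, θ ≈ 3.02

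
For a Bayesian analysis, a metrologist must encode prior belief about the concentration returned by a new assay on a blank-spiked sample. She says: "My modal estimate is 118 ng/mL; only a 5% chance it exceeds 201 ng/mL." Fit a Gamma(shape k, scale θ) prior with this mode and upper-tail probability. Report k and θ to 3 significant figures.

k ≈ 10.8, θ ≈ 12

Gamma(k,θ) with k>1 has mode (k−1)θ, so θ = 118/(k−1).
Need P(X < 201) = 0.95 with θ tied to k this way. Start at k = 2, θ = 118: P(X<201) ≈ 0.508.
Too low — raise k to concentrate. Iterating converges to k ≈ 10.8.
Then θ = 118/(10.8−1) ≈ 12.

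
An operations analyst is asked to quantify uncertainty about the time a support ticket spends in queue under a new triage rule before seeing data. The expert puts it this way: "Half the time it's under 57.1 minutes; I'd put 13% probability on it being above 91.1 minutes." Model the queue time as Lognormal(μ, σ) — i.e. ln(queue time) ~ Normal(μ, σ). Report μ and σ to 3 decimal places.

μ ≈ 4.045, σ ≈ 0.415

If T ~ Lognormal(μ,σ) then ln T ~ Normal(μ,σ), so the p-quantile of ln T is μ + z_p·σ.
ln(57.1) = 4.045 and ln(91.1) = 4.512; z_{0.5} = 0, z_{0.87} = 1.126.
σ = (4.512 − 4.045)/(1.126 − (0)) = 0.415.
μ = 4.045 − (0)·0.415 = 4.045.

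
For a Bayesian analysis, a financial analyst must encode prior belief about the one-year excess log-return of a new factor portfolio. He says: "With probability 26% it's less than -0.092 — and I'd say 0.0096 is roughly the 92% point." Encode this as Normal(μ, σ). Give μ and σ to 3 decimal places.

The p-quantile of Normal(μ,σ) is μ + z_p·σ, with z_{0.26} = -0.6433 and z_{0.92} = 1.405.
Eliminate σ: μ = (z₂·x₁ − z₁·x₂)/(z₂ − z₁) = (1.405·-0.092 − (-0.6433)·0.0096)/2.048 = -0.060.
Then σ = (x₂ − x₁)/(z₂ − z₁) = (0.0096 − -0.092)/2.048 = 0.050.

μ = -0.060, σ = 0.050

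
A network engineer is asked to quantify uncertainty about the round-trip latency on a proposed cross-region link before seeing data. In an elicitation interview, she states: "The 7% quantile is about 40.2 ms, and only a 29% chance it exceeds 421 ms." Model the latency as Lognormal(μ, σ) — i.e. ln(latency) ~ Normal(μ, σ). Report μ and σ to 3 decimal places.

If T ~ Lognormal(μ,σ) then ln T ~ Normal(μ,σ), so the p-quantile of ln T is μ + z_p·σ.
ln(40.2) = 3.694 and ln(421) = 6.043; z_{0.07} = -1.476, z_{0.71} = 0.5534.
σ = (6.043 − 3.694)/(0.5534 − (-1.476)) = 1.157.
μ = 3.694 − (-1.476)·1.157 = 5.402.

μ ≈ 5.402, σ ≈ 1.157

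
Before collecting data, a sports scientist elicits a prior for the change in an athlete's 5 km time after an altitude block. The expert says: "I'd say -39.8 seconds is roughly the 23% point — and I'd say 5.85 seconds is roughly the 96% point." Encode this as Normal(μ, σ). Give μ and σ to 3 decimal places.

For Normal(μ,σ), the p-quantile is μ + z_p·σ. Here z_{0.23} = -0.7388, z_{0.96} = 1.751.
So -39.8 = μ − 0.7388σ and 5.85 = μ + 1.751σ.
Subtracting: σ = (5.85 − -39.8)/(1.751 − (-0.7388)) = 18.337.
Then μ = -39.8 − (-0.7388)·18.337 = -26.252.

μ = -26.252, σ = 18.337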